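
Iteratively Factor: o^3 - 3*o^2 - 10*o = (o - 5)*(o^2 + 2*o) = o*(o - 5)*(o + 2)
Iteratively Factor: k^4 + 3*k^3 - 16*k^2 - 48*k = (k)*(k^3 + 3*k^2 - 16*k - 48) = k*(k + 4)*(k^2 - k - 12) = k*(k - 4)*(k + 4)*(k + 3)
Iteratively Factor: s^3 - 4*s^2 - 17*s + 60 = (s + 4)*(s^2 - 8*s + 15) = (s - 3)*(s + 4)*(s - 5)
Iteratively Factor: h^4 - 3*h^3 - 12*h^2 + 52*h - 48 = (h + 4)*(h^3 - 7*h^2 + 16*h - 12) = (h - 3)*(h + 4)*(h^2 - 4*h + 4) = (h - 3)*(h - 2)*(h + 4)*(h - 2)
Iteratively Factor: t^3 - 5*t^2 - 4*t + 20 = (t - 2)*(t^2 - 3*t - 10) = (t - 2)*(t + 2)*(t - 5)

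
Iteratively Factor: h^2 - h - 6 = (h + 2)*(h - 3)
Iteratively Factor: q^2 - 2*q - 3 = (q - 3)*(q + 1)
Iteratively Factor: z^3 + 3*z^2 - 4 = (z + 2)*(z^2 + z - 2) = (z + 2)^2*(z - 1)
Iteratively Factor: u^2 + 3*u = (u + 3)*(u)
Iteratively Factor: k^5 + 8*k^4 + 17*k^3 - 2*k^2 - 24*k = (k - 1)*(k^4 + 9*k^3 + 26*k^2 + 24*k) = k*(k - 1)*(k^3 + 9*k^2 + 26*k + 24) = k*(k - 1)*(k + 2)*(k^2 + 7*k + 12) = k*(k - 1)*(k + 2)*(k + 3)*(k + 4)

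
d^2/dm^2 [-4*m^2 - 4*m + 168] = -8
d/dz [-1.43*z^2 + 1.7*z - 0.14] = 1.7 - 2.86*z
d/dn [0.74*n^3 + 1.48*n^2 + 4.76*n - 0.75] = 2.22*n^2 + 2.96*n + 4.76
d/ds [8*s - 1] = 8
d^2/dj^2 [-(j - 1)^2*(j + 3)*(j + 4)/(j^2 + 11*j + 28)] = 2*(-j^3 - 21*j^2 - 147*j - 87)/(j^3 + 21*j^2 + 147*j + 343)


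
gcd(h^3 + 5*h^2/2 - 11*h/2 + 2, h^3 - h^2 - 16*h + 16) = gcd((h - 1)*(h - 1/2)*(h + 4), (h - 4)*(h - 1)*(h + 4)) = h^2 + 3*h - 4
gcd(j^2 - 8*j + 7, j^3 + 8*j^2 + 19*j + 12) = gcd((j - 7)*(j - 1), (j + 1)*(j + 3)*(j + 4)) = 1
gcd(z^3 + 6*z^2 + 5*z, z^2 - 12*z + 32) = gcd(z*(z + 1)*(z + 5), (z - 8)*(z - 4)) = 1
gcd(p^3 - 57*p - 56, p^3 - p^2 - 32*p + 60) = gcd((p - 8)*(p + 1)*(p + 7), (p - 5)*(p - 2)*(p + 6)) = 1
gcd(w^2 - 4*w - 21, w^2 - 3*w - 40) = 1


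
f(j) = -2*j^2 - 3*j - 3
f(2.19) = -19.16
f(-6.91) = -77.77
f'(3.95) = -18.80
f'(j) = -4*j - 3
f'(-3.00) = 9.00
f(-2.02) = -5.10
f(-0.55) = -1.96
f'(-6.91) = 24.64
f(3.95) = -46.06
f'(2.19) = -11.76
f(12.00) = -327.00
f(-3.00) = -12.00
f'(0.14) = -3.56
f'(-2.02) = 5.08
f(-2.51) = -8.07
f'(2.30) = -12.20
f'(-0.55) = -0.80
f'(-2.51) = 7.04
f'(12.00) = -51.00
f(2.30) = -20.48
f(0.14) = -3.46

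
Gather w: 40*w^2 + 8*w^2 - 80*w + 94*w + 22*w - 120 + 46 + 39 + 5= 48*w^2 + 36*w - 30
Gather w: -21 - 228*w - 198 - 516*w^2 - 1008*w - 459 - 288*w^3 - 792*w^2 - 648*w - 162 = -288*w^3 - 1308*w^2 - 1884*w - 840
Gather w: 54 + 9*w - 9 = 9*w + 45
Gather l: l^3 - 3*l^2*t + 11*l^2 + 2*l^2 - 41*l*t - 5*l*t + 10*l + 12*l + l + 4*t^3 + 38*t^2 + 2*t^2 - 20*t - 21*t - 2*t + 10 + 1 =l^3 + l^2*(13 - 3*t) + l*(23 - 46*t) + 4*t^3 + 40*t^2 - 43*t + 11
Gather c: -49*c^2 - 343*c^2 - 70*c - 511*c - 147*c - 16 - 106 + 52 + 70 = -392*c^2 - 728*c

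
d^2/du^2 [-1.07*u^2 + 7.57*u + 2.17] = -2.14000000000000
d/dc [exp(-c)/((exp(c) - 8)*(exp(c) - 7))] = (-3*exp(2*c) + 30*exp(c) - 56)*exp(-c)/(exp(4*c) - 30*exp(3*c) + 337*exp(2*c) - 1680*exp(c) + 3136)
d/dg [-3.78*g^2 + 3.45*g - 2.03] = 3.45 - 7.56*g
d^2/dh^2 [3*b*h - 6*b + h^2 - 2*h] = 2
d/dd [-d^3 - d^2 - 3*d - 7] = -3*d^2 - 2*d - 3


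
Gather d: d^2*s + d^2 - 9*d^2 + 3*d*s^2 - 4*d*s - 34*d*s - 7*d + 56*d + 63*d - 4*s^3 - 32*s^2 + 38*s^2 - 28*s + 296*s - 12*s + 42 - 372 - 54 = d^2*(s - 8) + d*(3*s^2 - 38*s + 112) - 4*s^3 + 6*s^2 + 256*s - 384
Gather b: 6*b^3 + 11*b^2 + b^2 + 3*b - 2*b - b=6*b^3 + 12*b^2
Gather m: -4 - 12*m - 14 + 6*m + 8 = -6*m - 10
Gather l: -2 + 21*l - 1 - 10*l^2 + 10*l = -10*l^2 + 31*l - 3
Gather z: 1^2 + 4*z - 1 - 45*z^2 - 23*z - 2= -45*z^2 - 19*z - 2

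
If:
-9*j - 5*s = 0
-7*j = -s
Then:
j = 0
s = 0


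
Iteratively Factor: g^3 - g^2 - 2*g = (g + 1)*(g^2 - 2*g) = g*(g + 1)*(g - 2)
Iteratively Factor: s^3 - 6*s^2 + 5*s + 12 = (s + 1)*(s^2 - 7*s + 12) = (s - 3)*(s + 1)*(s - 4)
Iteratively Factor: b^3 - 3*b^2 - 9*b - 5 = (b + 1)*(b^2 - 4*b - 5) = (b - 5)*(b + 1)*(b + 1)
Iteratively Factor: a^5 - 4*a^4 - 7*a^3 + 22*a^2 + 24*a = (a + 2)*(a^4 - 6*a^3 + 5*a^2 + 12*a) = (a - 4)*(a + 2)*(a^3 - 2*a^2 - 3*a) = a*(a - 4)*(a + 2)*(a^2 - 2*a - 3) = a*(a - 4)*(a + 1)*(a + 2)*(a - 3)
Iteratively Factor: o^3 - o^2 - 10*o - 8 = (o + 1)*(o^2 - 2*o - 8) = (o - 4)*(o + 1)*(o + 2)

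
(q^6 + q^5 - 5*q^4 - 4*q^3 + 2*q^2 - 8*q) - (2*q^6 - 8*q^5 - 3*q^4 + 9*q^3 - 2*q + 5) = -q^6 + 9*q^5 - 2*q^4 - 13*q^3 + 2*q^2 - 6*q - 5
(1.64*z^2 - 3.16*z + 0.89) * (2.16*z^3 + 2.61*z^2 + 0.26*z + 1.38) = 3.5424*z^5 - 2.5452*z^4 - 5.8988*z^3 + 3.7645*z^2 - 4.1294*z + 1.2282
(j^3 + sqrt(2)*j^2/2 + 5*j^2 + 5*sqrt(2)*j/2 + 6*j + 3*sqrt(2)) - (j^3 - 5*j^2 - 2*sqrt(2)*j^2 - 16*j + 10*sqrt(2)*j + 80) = 5*sqrt(2)*j^2/2 + 10*j^2 - 15*sqrt(2)*j/2 + 22*j - 80 + 3*sqrt(2)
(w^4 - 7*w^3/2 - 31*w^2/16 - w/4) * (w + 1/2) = w^5 - 3*w^4 - 59*w^3/16 - 39*w^2/32 - w/8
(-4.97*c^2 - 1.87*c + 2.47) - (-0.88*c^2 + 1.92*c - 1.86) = -4.09*c^2 - 3.79*c + 4.33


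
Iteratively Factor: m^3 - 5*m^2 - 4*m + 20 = (m + 2)*(m^2 - 7*m + 10) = (m - 5)*(m + 2)*(m - 2)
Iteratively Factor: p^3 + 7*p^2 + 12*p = (p + 3)*(p^2 + 4*p) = (p + 3)*(p + 4)*(p)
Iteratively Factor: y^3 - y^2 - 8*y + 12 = (y + 3)*(y^2 - 4*y + 4) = (y - 2)*(y + 3)*(y - 2)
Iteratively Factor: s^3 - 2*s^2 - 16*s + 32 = (s - 2)*(s^2 - 16) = (s - 2)*(s + 4)*(s - 4)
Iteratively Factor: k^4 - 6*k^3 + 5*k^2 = (k)*(k^3 - 6*k^2 + 5*k) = k^2*(k^2 - 6*k + 5) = k^2*(k - 1)*(k - 5)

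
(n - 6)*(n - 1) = n^2 - 7*n + 6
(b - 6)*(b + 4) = b^2 - 2*b - 24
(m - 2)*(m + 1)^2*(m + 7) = m^4 + 7*m^3 - 3*m^2 - 23*m - 14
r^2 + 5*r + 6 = (r + 2)*(r + 3)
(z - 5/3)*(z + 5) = z^2 + 10*z/3 - 25/3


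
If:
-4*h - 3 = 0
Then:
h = -3/4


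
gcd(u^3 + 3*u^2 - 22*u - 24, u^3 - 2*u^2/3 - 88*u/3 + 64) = u^2 + 2*u - 24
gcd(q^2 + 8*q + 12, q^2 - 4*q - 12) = q + 2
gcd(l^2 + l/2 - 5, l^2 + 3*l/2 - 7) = l - 2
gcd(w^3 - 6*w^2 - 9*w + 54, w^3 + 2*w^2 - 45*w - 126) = w + 3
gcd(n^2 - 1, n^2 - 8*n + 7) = n - 1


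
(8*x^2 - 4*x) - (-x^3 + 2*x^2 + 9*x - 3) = x^3 + 6*x^2 - 13*x + 3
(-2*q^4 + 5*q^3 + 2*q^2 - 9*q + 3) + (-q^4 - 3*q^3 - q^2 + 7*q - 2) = -3*q^4 + 2*q^3 + q^2 - 2*q + 1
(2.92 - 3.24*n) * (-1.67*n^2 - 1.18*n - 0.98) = 5.4108*n^3 - 1.0532*n^2 - 0.2704*n - 2.8616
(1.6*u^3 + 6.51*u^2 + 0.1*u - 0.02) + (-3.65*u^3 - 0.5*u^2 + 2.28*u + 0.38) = -2.05*u^3 + 6.01*u^2 + 2.38*u + 0.36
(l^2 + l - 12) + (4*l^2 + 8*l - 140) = 5*l^2 + 9*l - 152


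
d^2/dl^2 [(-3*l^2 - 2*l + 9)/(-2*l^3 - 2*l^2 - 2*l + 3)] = 6*(4*l^6 + 8*l^5 - 76*l^4 - 58*l^3 - 30*l^2 - 78*l - 17)/(8*l^9 + 24*l^8 + 48*l^7 + 20*l^6 - 24*l^5 - 84*l^4 - 10*l^3 + 18*l^2 + 54*l - 27)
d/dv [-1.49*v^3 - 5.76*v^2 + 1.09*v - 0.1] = -4.47*v^2 - 11.52*v + 1.09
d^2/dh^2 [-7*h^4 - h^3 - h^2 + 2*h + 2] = -84*h^2 - 6*h - 2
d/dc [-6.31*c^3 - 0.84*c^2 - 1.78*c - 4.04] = -18.93*c^2 - 1.68*c - 1.78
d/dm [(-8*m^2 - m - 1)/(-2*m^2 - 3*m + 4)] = (22*m^2 - 68*m - 7)/(4*m^4 + 12*m^3 - 7*m^2 - 24*m + 16)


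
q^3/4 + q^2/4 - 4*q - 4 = (q/4 + 1)*(q - 4)*(q + 1)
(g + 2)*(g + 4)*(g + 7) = g^3 + 13*g^2 + 50*g + 56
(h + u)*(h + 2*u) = h^2 + 3*h*u + 2*u^2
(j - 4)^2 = j^2 - 8*j + 16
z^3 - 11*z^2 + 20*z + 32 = (z - 8)*(z - 4)*(z + 1)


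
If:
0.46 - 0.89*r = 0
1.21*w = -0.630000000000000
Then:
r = 0.52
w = -0.52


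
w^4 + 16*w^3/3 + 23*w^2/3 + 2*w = w*(w + 1/3)*(w + 2)*(w + 3)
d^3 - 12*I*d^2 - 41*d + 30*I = (d - 6*I)*(d - 5*I)*(d - I)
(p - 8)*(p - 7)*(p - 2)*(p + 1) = p^4 - 16*p^3 + 69*p^2 - 26*p - 112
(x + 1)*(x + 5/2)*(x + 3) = x^3 + 13*x^2/2 + 13*x + 15/2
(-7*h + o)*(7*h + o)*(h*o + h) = -49*h^3*o - 49*h^3 + h*o^3 + h*o^2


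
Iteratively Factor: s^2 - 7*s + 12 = (s - 3)*(s - 4)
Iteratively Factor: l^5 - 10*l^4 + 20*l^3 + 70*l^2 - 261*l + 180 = (l + 3)*(l^4 - 13*l^3 + 59*l^2 - 107*l + 60) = (l - 1)*(l + 3)*(l^3 - 12*l^2 + 47*l - 60) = (l - 3)*(l - 1)*(l + 3)*(l^2 - 9*l + 20) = (l - 5)*(l - 3)*(l - 1)*(l + 3)*(l - 4)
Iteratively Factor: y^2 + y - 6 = (y + 3)*(y - 2)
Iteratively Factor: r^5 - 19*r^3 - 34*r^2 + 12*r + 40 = (r - 5)*(r^4 + 5*r^3 + 6*r^2 - 4*r - 8) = (r - 5)*(r + 2)*(r^3 + 3*r^2 - 4) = (r - 5)*(r + 2)^2*(r^2 + r - 2) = (r - 5)*(r - 1)*(r + 2)^2*(r + 2)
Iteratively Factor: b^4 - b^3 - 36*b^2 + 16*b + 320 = (b - 5)*(b^3 + 4*b^2 - 16*b - 64) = (b - 5)*(b - 4)*(b^2 + 8*b + 16) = (b - 5)*(b - 4)*(b + 4)*(b + 4)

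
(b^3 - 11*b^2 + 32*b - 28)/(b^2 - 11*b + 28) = (b^2 - 4*b + 4)/(b - 4)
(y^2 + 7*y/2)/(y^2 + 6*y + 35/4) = 2*y/(2*y + 5)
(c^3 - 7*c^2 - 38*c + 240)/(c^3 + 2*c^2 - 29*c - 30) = (c - 8)/(c + 1)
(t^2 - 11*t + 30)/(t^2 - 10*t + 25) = (t - 6)/(t - 5)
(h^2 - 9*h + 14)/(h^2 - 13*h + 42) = (h - 2)/(h - 6)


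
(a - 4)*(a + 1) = a^2 - 3*a - 4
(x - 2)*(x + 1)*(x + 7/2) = x^3 + 5*x^2/2 - 11*x/2 - 7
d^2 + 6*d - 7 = (d - 1)*(d + 7)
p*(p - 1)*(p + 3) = p^3 + 2*p^2 - 3*p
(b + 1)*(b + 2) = b^2 + 3*b + 2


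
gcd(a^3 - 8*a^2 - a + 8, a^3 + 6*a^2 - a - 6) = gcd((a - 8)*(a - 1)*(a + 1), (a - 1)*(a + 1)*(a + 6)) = a^2 - 1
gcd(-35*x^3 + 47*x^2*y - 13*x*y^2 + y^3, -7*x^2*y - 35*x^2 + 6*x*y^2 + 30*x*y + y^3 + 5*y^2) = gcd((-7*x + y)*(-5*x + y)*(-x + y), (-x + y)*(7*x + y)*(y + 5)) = x - y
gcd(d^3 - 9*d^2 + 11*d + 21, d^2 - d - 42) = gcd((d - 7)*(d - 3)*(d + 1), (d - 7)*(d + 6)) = d - 7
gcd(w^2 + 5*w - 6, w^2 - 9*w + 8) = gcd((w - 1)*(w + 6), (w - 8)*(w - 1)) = w - 1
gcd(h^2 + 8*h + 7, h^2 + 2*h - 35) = h + 7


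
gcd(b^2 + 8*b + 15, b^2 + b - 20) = b + 5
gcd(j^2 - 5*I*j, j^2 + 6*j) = j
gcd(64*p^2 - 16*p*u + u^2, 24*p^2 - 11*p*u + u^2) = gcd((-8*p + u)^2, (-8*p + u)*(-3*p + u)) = 8*p - u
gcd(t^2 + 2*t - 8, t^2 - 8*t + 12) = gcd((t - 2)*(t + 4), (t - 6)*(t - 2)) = t - 2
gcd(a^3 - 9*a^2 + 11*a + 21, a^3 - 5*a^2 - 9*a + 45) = a - 3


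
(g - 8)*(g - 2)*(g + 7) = g^3 - 3*g^2 - 54*g + 112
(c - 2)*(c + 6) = c^2 + 4*c - 12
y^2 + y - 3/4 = (y - 1/2)*(y + 3/2)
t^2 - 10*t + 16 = (t - 8)*(t - 2)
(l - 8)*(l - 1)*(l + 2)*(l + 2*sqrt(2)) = l^4 - 7*l^3 + 2*sqrt(2)*l^3 - 14*sqrt(2)*l^2 - 10*l^2 - 20*sqrt(2)*l + 16*l + 32*sqrt(2)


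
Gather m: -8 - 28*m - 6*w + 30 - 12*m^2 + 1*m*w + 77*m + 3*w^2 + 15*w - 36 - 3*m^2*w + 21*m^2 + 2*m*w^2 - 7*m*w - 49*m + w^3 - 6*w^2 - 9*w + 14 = m^2*(9 - 3*w) + m*(2*w^2 - 6*w) + w^3 - 3*w^2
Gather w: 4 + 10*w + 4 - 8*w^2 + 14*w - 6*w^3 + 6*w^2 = -6*w^3 - 2*w^2 + 24*w + 8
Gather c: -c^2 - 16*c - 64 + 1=-c^2 - 16*c - 63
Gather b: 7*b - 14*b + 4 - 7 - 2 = -7*b - 5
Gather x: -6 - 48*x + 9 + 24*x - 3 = -24*x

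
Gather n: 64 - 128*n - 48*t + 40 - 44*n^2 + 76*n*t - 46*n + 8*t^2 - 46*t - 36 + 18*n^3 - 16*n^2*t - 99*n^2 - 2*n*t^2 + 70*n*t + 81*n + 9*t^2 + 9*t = 18*n^3 + n^2*(-16*t - 143) + n*(-2*t^2 + 146*t - 93) + 17*t^2 - 85*t + 68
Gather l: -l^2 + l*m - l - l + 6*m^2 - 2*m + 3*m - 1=-l^2 + l*(m - 2) + 6*m^2 + m - 1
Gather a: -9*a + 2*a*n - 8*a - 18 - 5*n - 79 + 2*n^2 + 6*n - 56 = a*(2*n - 17) + 2*n^2 + n - 153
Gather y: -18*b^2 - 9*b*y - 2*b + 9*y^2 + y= -18*b^2 - 2*b + 9*y^2 + y*(1 - 9*b)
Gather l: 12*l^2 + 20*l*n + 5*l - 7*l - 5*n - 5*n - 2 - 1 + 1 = 12*l^2 + l*(20*n - 2) - 10*n - 2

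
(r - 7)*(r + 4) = r^2 - 3*r - 28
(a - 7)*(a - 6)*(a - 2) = a^3 - 15*a^2 + 68*a - 84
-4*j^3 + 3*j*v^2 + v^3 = (-j + v)*(2*j + v)^2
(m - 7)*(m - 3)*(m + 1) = m^3 - 9*m^2 + 11*m + 21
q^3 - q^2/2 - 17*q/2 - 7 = (q - 7/2)*(q + 1)*(q + 2)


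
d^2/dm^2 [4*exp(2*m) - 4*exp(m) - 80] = (16*exp(m) - 4)*exp(m)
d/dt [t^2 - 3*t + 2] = 2*t - 3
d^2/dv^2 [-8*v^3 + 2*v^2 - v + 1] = 4 - 48*v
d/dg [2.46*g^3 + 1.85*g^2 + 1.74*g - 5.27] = 7.38*g^2 + 3.7*g + 1.74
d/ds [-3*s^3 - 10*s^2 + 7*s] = -9*s^2 - 20*s + 7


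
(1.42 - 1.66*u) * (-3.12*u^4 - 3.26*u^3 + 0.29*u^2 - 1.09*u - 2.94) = 5.1792*u^5 + 0.981199999999999*u^4 - 5.1106*u^3 + 2.2212*u^2 + 3.3326*u - 4.1748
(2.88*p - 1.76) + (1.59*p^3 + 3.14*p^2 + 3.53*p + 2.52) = 1.59*p^3 + 3.14*p^2 + 6.41*p + 0.76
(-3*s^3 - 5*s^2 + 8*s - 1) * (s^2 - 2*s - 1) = -3*s^5 + s^4 + 21*s^3 - 12*s^2 - 6*s + 1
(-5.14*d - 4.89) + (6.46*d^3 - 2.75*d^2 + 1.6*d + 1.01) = 6.46*d^3 - 2.75*d^2 - 3.54*d - 3.88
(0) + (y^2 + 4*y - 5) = y^2 + 4*y - 5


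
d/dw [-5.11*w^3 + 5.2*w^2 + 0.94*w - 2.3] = -15.33*w^2 + 10.4*w + 0.94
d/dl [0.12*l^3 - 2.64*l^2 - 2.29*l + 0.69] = 0.36*l^2 - 5.28*l - 2.29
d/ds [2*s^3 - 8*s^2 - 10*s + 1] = 6*s^2 - 16*s - 10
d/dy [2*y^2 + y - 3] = 4*y + 1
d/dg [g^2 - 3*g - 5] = 2*g - 3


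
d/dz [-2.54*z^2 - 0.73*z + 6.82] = -5.08*z - 0.73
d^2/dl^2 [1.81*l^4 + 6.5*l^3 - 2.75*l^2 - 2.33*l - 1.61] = 21.72*l^2 + 39.0*l - 5.5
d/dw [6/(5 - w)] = 6/(w - 5)^2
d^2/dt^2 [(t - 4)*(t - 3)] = 2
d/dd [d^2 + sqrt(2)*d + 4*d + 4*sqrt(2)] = 2*d + sqrt(2) + 4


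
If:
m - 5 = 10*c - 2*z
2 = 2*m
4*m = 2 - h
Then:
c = z/5 - 2/5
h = -2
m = 1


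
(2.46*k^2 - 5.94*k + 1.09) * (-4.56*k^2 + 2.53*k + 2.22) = -11.2176*k^4 + 33.3102*k^3 - 14.5374*k^2 - 10.4291*k + 2.4198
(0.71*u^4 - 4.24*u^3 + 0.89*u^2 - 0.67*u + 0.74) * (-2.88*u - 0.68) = -2.0448*u^5 + 11.7284*u^4 + 0.32*u^3 + 1.3244*u^2 - 1.6756*u - 0.5032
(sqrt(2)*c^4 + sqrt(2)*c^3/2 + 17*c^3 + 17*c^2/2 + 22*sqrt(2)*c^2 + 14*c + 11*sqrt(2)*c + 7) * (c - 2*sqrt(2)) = sqrt(2)*c^5 + sqrt(2)*c^4/2 + 13*c^4 - 12*sqrt(2)*c^3 + 13*c^3/2 - 74*c^2 - 6*sqrt(2)*c^2 - 28*sqrt(2)*c - 37*c - 14*sqrt(2)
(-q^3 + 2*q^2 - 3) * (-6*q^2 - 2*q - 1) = 6*q^5 - 10*q^4 - 3*q^3 + 16*q^2 + 6*q + 3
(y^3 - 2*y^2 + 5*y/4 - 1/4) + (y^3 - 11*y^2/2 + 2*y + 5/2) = 2*y^3 - 15*y^2/2 + 13*y/4 + 9/4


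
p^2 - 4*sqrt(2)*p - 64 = (p - 8*sqrt(2))*(p + 4*sqrt(2))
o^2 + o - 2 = (o - 1)*(o + 2)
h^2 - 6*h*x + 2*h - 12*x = (h + 2)*(h - 6*x)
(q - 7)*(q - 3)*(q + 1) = q^3 - 9*q^2 + 11*q + 21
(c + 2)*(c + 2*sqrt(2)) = c^2 + 2*c + 2*sqrt(2)*c + 4*sqrt(2)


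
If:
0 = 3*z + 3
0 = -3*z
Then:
No Solution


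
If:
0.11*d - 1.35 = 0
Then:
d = 12.27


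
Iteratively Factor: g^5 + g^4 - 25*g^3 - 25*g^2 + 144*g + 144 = (g + 3)*(g^4 - 2*g^3 - 19*g^2 + 32*g + 48) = (g - 3)*(g + 3)*(g^3 + g^2 - 16*g - 16) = (g - 4)*(g - 3)*(g + 3)*(g^2 + 5*g + 4) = (g - 4)*(g - 3)*(g + 3)*(g + 4)*(g + 1)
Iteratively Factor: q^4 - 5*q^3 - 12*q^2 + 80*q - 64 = (q - 4)*(q^3 - q^2 - 16*q + 16) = (q - 4)*(q - 1)*(q^2 - 16) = (q - 4)^2*(q - 1)*(q + 4)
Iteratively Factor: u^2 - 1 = (u - 1)*(u + 1)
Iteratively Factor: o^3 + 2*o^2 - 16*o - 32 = (o + 4)*(o^2 - 2*o - 8) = (o - 4)*(o + 4)*(o + 2)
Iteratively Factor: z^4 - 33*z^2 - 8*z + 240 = (z - 3)*(z^3 + 3*z^2 - 24*z - 80) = (z - 5)*(z - 3)*(z^2 + 8*z + 16) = (z - 5)*(z - 3)*(z + 4)*(z + 4)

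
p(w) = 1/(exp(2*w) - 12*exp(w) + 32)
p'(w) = (-2*exp(2*w) + 12*exp(w))/(exp(2*w) - 12*exp(w) + 32)^2 = 2*(6 - exp(w))*exp(w)/(exp(2*w) - 12*exp(w) + 32)^2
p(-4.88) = 0.03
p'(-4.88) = 0.00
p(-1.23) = 0.03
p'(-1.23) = 0.00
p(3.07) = 0.00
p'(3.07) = -0.01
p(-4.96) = 0.03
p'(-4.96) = 0.00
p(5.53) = 0.00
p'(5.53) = -0.00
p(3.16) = 0.00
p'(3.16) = -0.01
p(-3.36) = 0.03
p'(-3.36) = 0.00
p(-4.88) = 0.03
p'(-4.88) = 0.00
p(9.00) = 0.00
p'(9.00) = 0.00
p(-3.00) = 0.03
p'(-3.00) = 0.00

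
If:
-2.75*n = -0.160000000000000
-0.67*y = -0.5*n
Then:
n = 0.06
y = 0.04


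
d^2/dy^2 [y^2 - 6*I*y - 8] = 2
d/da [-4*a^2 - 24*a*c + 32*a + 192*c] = -8*a - 24*c + 32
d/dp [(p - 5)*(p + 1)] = 2*p - 4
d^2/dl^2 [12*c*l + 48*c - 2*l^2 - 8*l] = -4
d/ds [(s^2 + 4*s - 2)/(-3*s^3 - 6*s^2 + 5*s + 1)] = (3*s^4 + 24*s^3 + 11*s^2 - 22*s + 14)/(9*s^6 + 36*s^5 + 6*s^4 - 66*s^3 + 13*s^2 + 10*s + 1)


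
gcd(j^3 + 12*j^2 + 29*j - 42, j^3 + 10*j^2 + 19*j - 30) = j^2 + 5*j - 6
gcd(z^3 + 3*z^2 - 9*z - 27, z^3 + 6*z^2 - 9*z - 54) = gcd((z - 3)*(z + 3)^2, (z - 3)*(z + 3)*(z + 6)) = z^2 - 9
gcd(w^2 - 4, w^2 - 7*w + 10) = w - 2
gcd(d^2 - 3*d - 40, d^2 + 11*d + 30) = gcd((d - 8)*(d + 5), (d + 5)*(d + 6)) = d + 5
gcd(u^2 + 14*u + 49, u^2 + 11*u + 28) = u + 7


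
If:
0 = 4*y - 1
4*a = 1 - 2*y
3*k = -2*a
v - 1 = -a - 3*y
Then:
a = 1/8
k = -1/12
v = 1/8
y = 1/4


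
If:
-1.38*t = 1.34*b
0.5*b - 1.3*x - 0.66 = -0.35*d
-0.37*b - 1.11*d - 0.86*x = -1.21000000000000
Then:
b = 4.09870740305523*x + 0.726439482961222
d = 0.847943595769683 - 2.14101057579318*x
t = -3.97990428992319*x - 0.705383266063795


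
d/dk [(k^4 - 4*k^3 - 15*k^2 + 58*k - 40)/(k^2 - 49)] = 2*(k^5 - 2*k^4 - 98*k^3 + 265*k^2 + 775*k - 1421)/(k^4 - 98*k^2 + 2401)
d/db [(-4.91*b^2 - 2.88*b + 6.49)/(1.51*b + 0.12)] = (-7.4141*b^2 - 1.1784*b - 10.1455)/(2.2801*b^2 + 0.3624*b + 0.0144)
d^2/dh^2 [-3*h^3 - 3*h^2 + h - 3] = -18*h - 6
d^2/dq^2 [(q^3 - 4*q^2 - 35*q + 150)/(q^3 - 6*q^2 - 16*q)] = 2*(2*q^6 - 57*q^5 + 1338*q^4 - 8380*q^3 + 9000*q^2 + 43200*q + 38400)/(q^3*(q^6 - 18*q^5 + 60*q^4 + 360*q^3 - 960*q^2 - 4608*q - 4096))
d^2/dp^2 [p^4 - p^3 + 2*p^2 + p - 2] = 12*p^2 - 6*p + 4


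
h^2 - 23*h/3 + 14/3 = (h - 7)*(h - 2/3)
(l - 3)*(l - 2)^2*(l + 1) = l^4 - 6*l^3 + 9*l^2 + 4*l - 12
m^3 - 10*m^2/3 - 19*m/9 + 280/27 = (m - 8/3)*(m - 7/3)*(m + 5/3)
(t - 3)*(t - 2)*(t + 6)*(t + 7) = t^4 + 8*t^3 - 17*t^2 - 132*t + 252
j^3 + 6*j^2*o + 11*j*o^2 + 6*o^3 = (j + o)*(j + 2*o)*(j + 3*o)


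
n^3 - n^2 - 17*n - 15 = (n - 5)*(n + 1)*(n + 3)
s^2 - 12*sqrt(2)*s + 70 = (s - 7*sqrt(2))*(s - 5*sqrt(2))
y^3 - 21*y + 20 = (y - 4)*(y - 1)*(y + 5)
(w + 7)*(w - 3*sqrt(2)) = w^2 - 3*sqrt(2)*w + 7*w - 21*sqrt(2)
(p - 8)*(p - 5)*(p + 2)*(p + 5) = p^4 - 6*p^3 - 41*p^2 + 150*p + 400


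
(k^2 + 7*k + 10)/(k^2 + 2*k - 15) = (k + 2)/(k - 3)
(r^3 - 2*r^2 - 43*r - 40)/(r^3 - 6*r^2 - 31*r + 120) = (r + 1)/(r - 3)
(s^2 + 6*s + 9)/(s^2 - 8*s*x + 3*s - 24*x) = (-s - 3)/(-s + 8*x)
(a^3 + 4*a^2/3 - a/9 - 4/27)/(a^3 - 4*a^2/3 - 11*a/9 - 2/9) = (9*a^2 + 9*a - 4)/(3*(3*a^2 - 5*a - 2))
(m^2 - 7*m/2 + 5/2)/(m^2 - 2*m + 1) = (m - 5/2)/(m - 1)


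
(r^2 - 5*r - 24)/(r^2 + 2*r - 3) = (r - 8)/(r - 1)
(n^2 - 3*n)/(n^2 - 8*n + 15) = n/(n - 5)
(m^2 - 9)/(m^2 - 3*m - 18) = (m - 3)/(m - 6)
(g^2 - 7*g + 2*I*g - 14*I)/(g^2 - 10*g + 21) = (g + 2*I)/(g - 3)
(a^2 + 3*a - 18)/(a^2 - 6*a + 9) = (a + 6)/(a - 3)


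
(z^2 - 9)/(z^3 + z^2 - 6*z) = (z - 3)/(z*(z - 2))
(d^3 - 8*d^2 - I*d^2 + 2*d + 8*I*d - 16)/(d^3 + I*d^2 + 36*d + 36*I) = (d^2 - 2*d*(4 + I) + 16*I)/(d^2 + 36)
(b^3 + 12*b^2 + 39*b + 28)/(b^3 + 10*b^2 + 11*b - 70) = (b^2 + 5*b + 4)/(b^2 + 3*b - 10)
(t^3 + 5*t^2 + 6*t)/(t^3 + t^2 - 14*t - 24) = t/(t - 4)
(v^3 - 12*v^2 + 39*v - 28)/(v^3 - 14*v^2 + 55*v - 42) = (v - 4)/(v - 6)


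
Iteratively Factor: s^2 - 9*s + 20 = (s - 4)*(s - 5)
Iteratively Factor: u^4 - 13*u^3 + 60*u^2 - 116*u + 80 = (u - 2)*(u^3 - 11*u^2 + 38*u - 40) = (u - 5)*(u - 2)*(u^2 - 6*u + 8) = (u - 5)*(u - 2)^2*(u - 4)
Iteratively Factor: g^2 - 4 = (g + 2)*(g - 2)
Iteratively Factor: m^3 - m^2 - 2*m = (m + 1)*(m^2 - 2*m) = (m - 2)*(m + 1)*(m)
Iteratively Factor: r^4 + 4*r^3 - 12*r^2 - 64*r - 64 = (r + 2)*(r^3 + 2*r^2 - 16*r - 32) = (r + 2)*(r + 4)*(r^2 - 2*r - 8) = (r - 4)*(r + 2)*(r + 4)*(r + 2)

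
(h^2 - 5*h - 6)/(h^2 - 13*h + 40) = (h^2 - 5*h - 6)/(h^2 - 13*h + 40)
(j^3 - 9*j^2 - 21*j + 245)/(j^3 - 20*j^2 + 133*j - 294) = (j + 5)/(j - 6)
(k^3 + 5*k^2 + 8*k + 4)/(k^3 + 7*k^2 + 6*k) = (k^2 + 4*k + 4)/(k*(k + 6))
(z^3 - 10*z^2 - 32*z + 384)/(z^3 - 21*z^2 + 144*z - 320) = (z + 6)/(z - 5)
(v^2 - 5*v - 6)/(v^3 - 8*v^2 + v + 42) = (v^2 - 5*v - 6)/(v^3 - 8*v^2 + v + 42)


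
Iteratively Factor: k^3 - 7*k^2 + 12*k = (k - 3)*(k^2 - 4*k) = (k - 4)*(k - 3)*(k)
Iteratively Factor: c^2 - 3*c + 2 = (c - 1)*(c - 2)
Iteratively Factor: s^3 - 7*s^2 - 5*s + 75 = (s + 3)*(s^2 - 10*s + 25) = (s - 5)*(s + 3)*(s - 5)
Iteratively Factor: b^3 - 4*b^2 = (b - 4)*(b^2) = b*(b - 4)*(b)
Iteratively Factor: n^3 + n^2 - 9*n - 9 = (n + 3)*(n^2 - 2*n - 3) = (n + 1)*(n + 3)*(n - 3)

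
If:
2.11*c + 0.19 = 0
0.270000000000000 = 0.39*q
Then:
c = -0.09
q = 0.69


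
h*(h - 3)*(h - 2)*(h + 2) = h^4 - 3*h^3 - 4*h^2 + 12*h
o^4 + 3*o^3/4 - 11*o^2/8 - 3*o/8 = o*(o - 1)*(o + 1/4)*(o + 3/2)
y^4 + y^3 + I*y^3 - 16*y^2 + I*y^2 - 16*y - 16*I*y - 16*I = (y - 4)*(y + 4)*(-I*y + 1)*(I*y + I)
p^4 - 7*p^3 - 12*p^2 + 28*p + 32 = (p - 8)*(p - 2)*(p + 1)*(p + 2)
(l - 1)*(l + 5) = l^2 + 4*l - 5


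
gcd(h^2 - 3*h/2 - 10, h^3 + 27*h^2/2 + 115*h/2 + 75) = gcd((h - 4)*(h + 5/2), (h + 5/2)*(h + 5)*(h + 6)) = h + 5/2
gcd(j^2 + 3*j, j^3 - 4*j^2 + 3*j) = j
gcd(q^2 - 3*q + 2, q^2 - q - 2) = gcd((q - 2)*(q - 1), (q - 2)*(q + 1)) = q - 2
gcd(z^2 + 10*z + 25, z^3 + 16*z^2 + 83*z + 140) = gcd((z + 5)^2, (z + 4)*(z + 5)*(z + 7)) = z + 5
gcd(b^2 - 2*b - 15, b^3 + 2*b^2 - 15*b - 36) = b + 3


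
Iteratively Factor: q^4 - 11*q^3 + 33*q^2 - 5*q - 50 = (q - 5)*(q^3 - 6*q^2 + 3*q + 10) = (q - 5)*(q + 1)*(q^2 - 7*q + 10) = (q - 5)*(q - 2)*(q + 1)*(q - 5)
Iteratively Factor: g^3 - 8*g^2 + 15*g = (g - 5)*(g^2 - 3*g) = (g - 5)*(g - 3)*(g)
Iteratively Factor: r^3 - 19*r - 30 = (r - 5)*(r^2 + 5*r + 6) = (r - 5)*(r + 3)*(r + 2)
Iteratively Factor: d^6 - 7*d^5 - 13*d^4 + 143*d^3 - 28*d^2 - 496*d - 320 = (d - 4)*(d^5 - 3*d^4 - 25*d^3 + 43*d^2 + 144*d + 80) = (d - 5)*(d - 4)*(d^4 + 2*d^3 - 15*d^2 - 32*d - 16) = (d - 5)*(d - 4)*(d + 1)*(d^3 + d^2 - 16*d - 16) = (d - 5)*(d - 4)*(d + 1)*(d + 4)*(d^2 - 3*d - 4) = (d - 5)*(d - 4)^2*(d + 1)*(d + 4)*(d + 1)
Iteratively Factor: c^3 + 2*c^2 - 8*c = (c + 4)*(c^2 - 2*c) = c*(c + 4)*(c - 2)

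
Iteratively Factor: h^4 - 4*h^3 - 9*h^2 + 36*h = (h + 3)*(h^3 - 7*h^2 + 12*h) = (h - 4)*(h + 3)*(h^2 - 3*h) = (h - 4)*(h - 3)*(h + 3)*(h)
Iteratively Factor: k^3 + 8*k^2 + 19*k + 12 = (k + 3)*(k^2 + 5*k + 4) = (k + 1)*(k + 3)*(k + 4)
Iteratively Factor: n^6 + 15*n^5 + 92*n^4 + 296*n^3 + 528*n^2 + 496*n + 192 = (n + 2)*(n^5 + 13*n^4 + 66*n^3 + 164*n^2 + 200*n + 96) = (n + 2)*(n + 3)*(n^4 + 10*n^3 + 36*n^2 + 56*n + 32) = (n + 2)^2*(n + 3)*(n^3 + 8*n^2 + 20*n + 16) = (n + 2)^3*(n + 3)*(n^2 + 6*n + 8) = (n + 2)^3*(n + 3)*(n + 4)*(n + 2)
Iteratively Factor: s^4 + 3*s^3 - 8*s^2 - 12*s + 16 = (s - 2)*(s^3 + 5*s^2 + 2*s - 8) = (s - 2)*(s + 4)*(s^2 + s - 2) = (s - 2)*(s - 1)*(s + 4)*(s + 2)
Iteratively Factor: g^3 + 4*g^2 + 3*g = (g + 1)*(g^2 + 3*g) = g*(g + 1)*(g + 3)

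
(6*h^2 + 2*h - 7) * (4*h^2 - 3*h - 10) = 24*h^4 - 10*h^3 - 94*h^2 + h + 70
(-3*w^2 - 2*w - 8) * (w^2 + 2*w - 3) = -3*w^4 - 8*w^3 - 3*w^2 - 10*w + 24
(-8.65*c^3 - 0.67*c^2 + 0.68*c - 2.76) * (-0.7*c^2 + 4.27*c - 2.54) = 6.055*c^5 - 36.4665*c^4 + 18.6341*c^3 + 6.5374*c^2 - 13.5124*c + 7.0104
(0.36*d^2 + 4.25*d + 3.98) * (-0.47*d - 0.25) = -0.1692*d^3 - 2.0875*d^2 - 2.9331*d - 0.995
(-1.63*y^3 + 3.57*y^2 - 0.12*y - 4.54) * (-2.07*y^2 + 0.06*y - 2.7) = 3.3741*y^5 - 7.4877*y^4 + 4.8636*y^3 - 0.248399999999998*y^2 + 0.0516*y + 12.258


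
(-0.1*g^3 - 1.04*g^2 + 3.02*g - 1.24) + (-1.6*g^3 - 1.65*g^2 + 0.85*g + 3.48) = -1.7*g^3 - 2.69*g^2 + 3.87*g + 2.24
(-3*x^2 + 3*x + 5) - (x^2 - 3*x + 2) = -4*x^2 + 6*x + 3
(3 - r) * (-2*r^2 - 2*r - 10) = 2*r^3 - 4*r^2 + 4*r - 30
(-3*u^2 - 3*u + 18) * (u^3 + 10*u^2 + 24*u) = -3*u^5 - 33*u^4 - 84*u^3 + 108*u^2 + 432*u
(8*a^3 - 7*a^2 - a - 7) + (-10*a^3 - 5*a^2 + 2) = -2*a^3 - 12*a^2 - a - 5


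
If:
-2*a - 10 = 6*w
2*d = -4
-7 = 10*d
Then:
No Solution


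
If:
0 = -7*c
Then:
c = 0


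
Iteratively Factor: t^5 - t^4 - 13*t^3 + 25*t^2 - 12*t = (t - 3)*(t^4 + 2*t^3 - 7*t^2 + 4*t) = (t - 3)*(t + 4)*(t^3 - 2*t^2 + t) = t*(t - 3)*(t + 4)*(t^2 - 2*t + 1) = t*(t - 3)*(t - 1)*(t + 4)*(t - 1)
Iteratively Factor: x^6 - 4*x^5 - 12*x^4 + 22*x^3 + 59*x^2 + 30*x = (x)*(x^5 - 4*x^4 - 12*x^3 + 22*x^2 + 59*x + 30) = x*(x - 5)*(x^4 + x^3 - 7*x^2 - 13*x - 6) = x*(x - 5)*(x + 1)*(x^3 - 7*x - 6) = x*(x - 5)*(x + 1)*(x + 2)*(x^2 - 2*x - 3) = x*(x - 5)*(x + 1)^2*(x + 2)*(x - 3)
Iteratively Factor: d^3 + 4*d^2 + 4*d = (d)*(d^2 + 4*d + 4) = d*(d + 2)*(d + 2)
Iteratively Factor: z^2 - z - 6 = (z + 2)*(z - 3)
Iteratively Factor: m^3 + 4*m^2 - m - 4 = (m + 1)*(m^2 + 3*m - 4) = (m + 1)*(m + 4)*(m - 1)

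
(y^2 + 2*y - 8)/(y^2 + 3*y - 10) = (y + 4)/(y + 5)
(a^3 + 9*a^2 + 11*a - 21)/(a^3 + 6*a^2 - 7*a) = (a + 3)/a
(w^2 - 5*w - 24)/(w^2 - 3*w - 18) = (w - 8)/(w - 6)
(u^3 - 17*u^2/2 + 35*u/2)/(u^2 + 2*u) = (2*u^2 - 17*u + 35)/(2*(u + 2))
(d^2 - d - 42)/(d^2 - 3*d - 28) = (d + 6)/(d + 4)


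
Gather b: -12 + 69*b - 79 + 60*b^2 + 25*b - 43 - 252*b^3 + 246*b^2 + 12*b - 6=-252*b^3 + 306*b^2 + 106*b - 140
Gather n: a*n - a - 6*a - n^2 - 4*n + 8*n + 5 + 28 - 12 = -7*a - n^2 + n*(a + 4) + 21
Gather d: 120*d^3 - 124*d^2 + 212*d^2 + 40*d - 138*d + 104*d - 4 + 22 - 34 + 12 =120*d^3 + 88*d^2 + 6*d - 4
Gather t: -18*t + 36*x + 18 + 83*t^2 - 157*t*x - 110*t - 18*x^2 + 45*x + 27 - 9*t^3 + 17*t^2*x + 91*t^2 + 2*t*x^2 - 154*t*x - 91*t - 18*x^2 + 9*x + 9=-9*t^3 + t^2*(17*x + 174) + t*(2*x^2 - 311*x - 219) - 36*x^2 + 90*x + 54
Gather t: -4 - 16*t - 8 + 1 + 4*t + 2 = -12*t - 9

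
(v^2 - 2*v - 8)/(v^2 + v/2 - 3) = 2*(v - 4)/(2*v - 3)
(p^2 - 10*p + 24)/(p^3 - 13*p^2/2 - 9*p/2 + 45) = 2*(p - 4)/(2*p^2 - p - 15)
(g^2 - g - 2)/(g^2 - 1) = (g - 2)/(g - 1)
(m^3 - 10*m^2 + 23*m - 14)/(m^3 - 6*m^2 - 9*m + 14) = (m - 2)/(m + 2)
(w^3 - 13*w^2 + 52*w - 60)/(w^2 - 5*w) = w - 8 + 12/w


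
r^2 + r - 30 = (r - 5)*(r + 6)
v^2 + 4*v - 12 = (v - 2)*(v + 6)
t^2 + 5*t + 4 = (t + 1)*(t + 4)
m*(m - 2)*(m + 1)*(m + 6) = m^4 + 5*m^3 - 8*m^2 - 12*m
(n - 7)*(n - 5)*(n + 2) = n^3 - 10*n^2 + 11*n + 70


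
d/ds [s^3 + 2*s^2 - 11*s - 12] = 3*s^2 + 4*s - 11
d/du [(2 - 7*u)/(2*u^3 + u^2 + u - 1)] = (-14*u^3 - 7*u^2 - 7*u + (7*u - 2)*(6*u^2 + 2*u + 1) + 7)/(2*u^3 + u^2 + u - 1)^2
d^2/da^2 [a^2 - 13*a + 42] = 2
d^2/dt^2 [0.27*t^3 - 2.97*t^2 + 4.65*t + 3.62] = 1.62*t - 5.94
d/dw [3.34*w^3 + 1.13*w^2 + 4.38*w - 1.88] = 10.02*w^2 + 2.26*w + 4.38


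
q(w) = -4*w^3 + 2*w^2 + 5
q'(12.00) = -1680.00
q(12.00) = -6619.00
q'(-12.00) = -1776.00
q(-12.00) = 7205.00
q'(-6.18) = -483.03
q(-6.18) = 1025.50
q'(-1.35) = -27.27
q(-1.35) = 18.49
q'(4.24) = -198.77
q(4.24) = -263.94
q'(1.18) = -11.99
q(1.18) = 1.21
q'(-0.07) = -0.34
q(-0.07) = 5.01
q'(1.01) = -8.20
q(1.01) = 2.92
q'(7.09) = -574.86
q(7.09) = -1320.07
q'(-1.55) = -35.03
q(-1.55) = 24.70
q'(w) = -12*w^2 + 4*w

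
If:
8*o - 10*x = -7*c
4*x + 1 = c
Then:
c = 4*x + 1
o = -9*x/4 - 7/8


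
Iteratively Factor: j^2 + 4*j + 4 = (j + 2)*(j + 2)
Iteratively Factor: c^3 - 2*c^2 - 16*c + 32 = (c - 4)*(c^2 + 2*c - 8) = (c - 4)*(c - 2)*(c + 4)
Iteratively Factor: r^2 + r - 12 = (r + 4)*(r - 3)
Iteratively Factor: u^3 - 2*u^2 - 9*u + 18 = (u + 3)*(u^2 - 5*u + 6) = (u - 3)*(u + 3)*(u - 2)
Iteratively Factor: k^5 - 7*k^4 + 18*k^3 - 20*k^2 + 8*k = (k - 2)*(k^4 - 5*k^3 + 8*k^2 - 4*k) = (k - 2)^2*(k^3 - 3*k^2 + 2*k) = k*(k - 2)^2*(k^2 - 3*k + 2) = k*(k - 2)^2*(k - 1)*(k - 2)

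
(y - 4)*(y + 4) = y^2 - 16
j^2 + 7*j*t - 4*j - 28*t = (j - 4)*(j + 7*t)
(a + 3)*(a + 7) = a^2 + 10*a + 21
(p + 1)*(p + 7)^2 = p^3 + 15*p^2 + 63*p + 49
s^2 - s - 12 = (s - 4)*(s + 3)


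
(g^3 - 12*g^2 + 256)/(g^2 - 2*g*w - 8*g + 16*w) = (-g^2 + 4*g + 32)/(-g + 2*w)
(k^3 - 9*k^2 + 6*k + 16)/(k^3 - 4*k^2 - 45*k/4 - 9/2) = 4*(-k^3 + 9*k^2 - 6*k - 16)/(-4*k^3 + 16*k^2 + 45*k + 18)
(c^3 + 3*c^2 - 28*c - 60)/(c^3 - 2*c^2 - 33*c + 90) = (c + 2)/(c - 3)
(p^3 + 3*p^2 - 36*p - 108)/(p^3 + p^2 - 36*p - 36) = (p + 3)/(p + 1)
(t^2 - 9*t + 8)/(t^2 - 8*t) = (t - 1)/t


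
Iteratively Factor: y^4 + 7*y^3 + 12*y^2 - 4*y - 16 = (y + 2)*(y^3 + 5*y^2 + 2*y - 8) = (y + 2)*(y + 4)*(y^2 + y - 2) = (y + 2)^2*(y + 4)*(y - 1)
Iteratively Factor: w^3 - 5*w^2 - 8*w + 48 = (w - 4)*(w^2 - w - 12) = (w - 4)^2*(w + 3)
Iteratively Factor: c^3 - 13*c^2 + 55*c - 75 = (c - 5)*(c^2 - 8*c + 15) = (c - 5)*(c - 3)*(c - 5)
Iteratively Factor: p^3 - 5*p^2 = (p - 5)*(p^2) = p*(p - 5)*(p)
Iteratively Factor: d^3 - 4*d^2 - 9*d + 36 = (d + 3)*(d^2 - 7*d + 12) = (d - 3)*(d + 3)*(d - 4)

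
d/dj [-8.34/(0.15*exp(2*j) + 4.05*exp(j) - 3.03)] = (2.502*exp(j) + 33.777)*exp(j)/(0.15*exp(2*j) + 4.05*exp(j) - 3.03)^2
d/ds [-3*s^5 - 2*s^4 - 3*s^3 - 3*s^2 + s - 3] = -15*s^4 - 8*s^3 - 9*s^2 - 6*s + 1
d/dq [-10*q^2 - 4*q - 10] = -20*q - 4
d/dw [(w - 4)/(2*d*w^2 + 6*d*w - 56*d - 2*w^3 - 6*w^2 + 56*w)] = (-d/2 + w + 7/2)/(d^2*w^2 + 14*d^2*w + 49*d^2 - 2*d*w^3 - 28*d*w^2 - 98*d*w + w^4 + 14*w^3 + 49*w^2)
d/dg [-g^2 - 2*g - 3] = -2*g - 2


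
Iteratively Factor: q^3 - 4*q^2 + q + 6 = (q - 2)*(q^2 - 2*q - 3) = (q - 2)*(q + 1)*(q - 3)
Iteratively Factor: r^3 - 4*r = (r)*(r^2 - 4) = r*(r - 2)*(r + 2)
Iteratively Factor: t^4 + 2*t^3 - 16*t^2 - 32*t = (t + 2)*(t^3 - 16*t) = t*(t + 2)*(t^2 - 16) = t*(t - 4)*(t + 2)*(t + 4)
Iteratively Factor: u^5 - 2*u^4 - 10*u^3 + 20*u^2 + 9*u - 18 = (u - 1)*(u^4 - u^3 - 11*u^2 + 9*u + 18) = (u - 1)*(u + 3)*(u^3 - 4*u^2 + u + 6) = (u - 1)*(u + 1)*(u + 3)*(u^2 - 5*u + 6) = (u - 3)*(u - 1)*(u + 1)*(u + 3)*(u - 2)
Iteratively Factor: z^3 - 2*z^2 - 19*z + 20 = (z + 4)*(z^2 - 6*z + 5) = (z - 5)*(z + 4)*(z - 1)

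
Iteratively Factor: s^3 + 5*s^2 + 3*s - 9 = (s + 3)*(s^2 + 2*s - 3) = (s + 3)^2*(s - 1)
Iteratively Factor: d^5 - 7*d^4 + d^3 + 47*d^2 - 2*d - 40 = (d - 1)*(d^4 - 6*d^3 - 5*d^2 + 42*d + 40) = (d - 5)*(d - 1)*(d^3 - d^2 - 10*d - 8) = (d - 5)*(d - 1)*(d + 2)*(d^2 - 3*d - 4) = (d - 5)*(d - 4)*(d - 1)*(d + 2)*(d + 1)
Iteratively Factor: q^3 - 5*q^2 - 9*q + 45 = (q - 5)*(q^2 - 9) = (q - 5)*(q - 3)*(q + 3)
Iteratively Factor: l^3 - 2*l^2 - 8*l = (l - 4)*(l^2 + 2*l) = (l - 4)*(l + 2)*(l)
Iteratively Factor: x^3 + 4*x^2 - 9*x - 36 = (x - 3)*(x^2 + 7*x + 12) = (x - 3)*(x + 4)*(x + 3)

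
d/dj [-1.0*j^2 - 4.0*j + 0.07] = -2.0*j - 4.0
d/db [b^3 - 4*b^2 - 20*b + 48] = 3*b^2 - 8*b - 20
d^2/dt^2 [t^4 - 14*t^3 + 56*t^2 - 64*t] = 12*t^2 - 84*t + 112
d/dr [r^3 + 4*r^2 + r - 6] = 3*r^2 + 8*r + 1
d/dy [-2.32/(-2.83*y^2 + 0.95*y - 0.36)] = (2.204 - 13.1312*y)/(2.83*y^2 - 0.95*y + 0.36)^2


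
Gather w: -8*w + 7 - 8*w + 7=14 - 16*w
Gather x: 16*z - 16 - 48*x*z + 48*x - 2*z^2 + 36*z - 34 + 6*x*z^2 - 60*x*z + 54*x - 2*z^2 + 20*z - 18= x*(6*z^2 - 108*z + 102) - 4*z^2 + 72*z - 68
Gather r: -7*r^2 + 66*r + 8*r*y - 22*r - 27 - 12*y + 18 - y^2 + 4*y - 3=-7*r^2 + r*(8*y + 44) - y^2 - 8*y - 12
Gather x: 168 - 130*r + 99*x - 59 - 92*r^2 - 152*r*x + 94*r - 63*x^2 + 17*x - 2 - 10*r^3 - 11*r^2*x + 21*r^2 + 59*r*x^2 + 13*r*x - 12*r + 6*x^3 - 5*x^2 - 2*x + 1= -10*r^3 - 71*r^2 - 48*r + 6*x^3 + x^2*(59*r - 68) + x*(-11*r^2 - 139*r + 114) + 108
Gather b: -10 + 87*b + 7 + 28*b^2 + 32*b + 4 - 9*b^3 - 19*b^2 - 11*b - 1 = -9*b^3 + 9*b^2 + 108*b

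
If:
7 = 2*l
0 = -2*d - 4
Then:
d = -2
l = 7/2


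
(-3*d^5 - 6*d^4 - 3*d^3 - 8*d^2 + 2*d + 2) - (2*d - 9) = -3*d^5 - 6*d^4 - 3*d^3 - 8*d^2 + 11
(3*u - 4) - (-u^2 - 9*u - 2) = u^2 + 12*u - 2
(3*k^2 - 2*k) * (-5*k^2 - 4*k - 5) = -15*k^4 - 2*k^3 - 7*k^2 + 10*k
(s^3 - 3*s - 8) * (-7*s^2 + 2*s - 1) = -7*s^5 + 2*s^4 + 20*s^3 + 50*s^2 - 13*s + 8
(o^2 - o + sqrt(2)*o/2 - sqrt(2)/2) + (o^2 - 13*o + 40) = 2*o^2 - 14*o + sqrt(2)*o/2 - sqrt(2)/2 + 40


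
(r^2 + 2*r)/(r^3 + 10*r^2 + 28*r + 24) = r/(r^2 + 8*r + 12)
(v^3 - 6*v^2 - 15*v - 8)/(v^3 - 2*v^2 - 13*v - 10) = (v^2 - 7*v - 8)/(v^2 - 3*v - 10)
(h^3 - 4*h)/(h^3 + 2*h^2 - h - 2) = h*(h - 2)/(h^2 - 1)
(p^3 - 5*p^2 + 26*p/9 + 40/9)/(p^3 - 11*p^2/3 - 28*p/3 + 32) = (9*p^2 - 9*p - 10)/(3*(3*p^2 + p - 24))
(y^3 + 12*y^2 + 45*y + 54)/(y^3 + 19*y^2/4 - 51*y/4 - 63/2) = 4*(y^2 + 6*y + 9)/(4*y^2 - 5*y - 21)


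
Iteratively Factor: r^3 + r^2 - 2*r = (r)*(r^2 + r - 2) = r*(r - 1)*(r + 2)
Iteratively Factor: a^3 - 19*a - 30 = (a + 3)*(a^2 - 3*a - 10) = (a + 2)*(a + 3)*(a - 5)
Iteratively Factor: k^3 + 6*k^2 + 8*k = (k + 2)*(k^2 + 4*k) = (k + 2)*(k + 4)*(k)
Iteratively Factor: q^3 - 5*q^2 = (q)*(q^2 - 5*q) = q*(q - 5)*(q)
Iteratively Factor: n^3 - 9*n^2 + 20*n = (n - 5)*(n^2 - 4*n) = n*(n - 5)*(n - 4)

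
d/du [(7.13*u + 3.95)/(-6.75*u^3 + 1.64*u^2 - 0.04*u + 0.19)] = (96.255*u^3 + 68.2943*u^2 - 12.956*u + 1.5127)/(45.5625*u^6 - 22.14*u^5 + 3.2296*u^4 - 2.6962*u^3 + 0.6248*u^2 - 0.0152*u + 0.0361)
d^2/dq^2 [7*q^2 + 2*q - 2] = 14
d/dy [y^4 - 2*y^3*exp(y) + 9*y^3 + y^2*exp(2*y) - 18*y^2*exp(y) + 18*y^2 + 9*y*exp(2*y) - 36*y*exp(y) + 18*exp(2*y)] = -2*y^3*exp(y) + 4*y^3 + 2*y^2*exp(2*y) - 24*y^2*exp(y) + 27*y^2 + 20*y*exp(2*y) - 72*y*exp(y) + 36*y + 45*exp(2*y) - 36*exp(y)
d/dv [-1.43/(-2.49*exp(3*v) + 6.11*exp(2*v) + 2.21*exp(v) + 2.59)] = (-10.6821*exp(2*v) + 17.4746*exp(v) + 3.1603)*exp(v)/(-2.49*exp(3*v) + 6.11*exp(2*v) + 2.21*exp(v) + 2.59)^2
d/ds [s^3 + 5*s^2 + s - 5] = 3*s^2 + 10*s + 1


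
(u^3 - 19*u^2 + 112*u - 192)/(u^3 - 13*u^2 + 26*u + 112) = (u^2 - 11*u + 24)/(u^2 - 5*u - 14)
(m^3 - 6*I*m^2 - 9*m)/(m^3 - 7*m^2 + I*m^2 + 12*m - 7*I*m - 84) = m*(m - 3*I)/(m^2 + m*(-7 + 4*I) - 28*I)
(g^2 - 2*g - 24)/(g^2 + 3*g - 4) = (g - 6)/(g - 1)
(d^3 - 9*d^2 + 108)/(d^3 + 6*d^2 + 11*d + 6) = (d^2 - 12*d + 36)/(d^2 + 3*d + 2)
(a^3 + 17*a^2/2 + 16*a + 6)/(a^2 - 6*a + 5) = (a^3 + 17*a^2/2 + 16*a + 6)/(a^2 - 6*a + 5)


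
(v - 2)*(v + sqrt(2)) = v^2 - 2*v + sqrt(2)*v - 2*sqrt(2)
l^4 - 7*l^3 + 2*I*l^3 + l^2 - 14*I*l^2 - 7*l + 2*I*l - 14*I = (l - 7)*(l - I)*(l + I)*(l + 2*I)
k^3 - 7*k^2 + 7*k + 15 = (k - 5)*(k - 3)*(k + 1)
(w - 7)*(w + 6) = w^2 - w - 42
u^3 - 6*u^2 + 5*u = u*(u - 5)*(u - 1)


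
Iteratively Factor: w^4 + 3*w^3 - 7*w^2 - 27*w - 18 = (w + 2)*(w^3 + w^2 - 9*w - 9) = (w - 3)*(w + 2)*(w^2 + 4*w + 3) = (w - 3)*(w + 2)*(w + 3)*(w + 1)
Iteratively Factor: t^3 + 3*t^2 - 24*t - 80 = (t - 5)*(t^2 + 8*t + 16) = (t - 5)*(t + 4)*(t + 4)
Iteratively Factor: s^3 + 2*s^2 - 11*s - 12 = (s + 4)*(s^2 - 2*s - 3) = (s + 1)*(s + 4)*(s - 3)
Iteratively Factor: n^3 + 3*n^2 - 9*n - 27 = (n + 3)*(n^2 - 9) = (n + 3)^2*(n - 3)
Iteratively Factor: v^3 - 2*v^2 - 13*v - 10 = (v + 1)*(v^2 - 3*v - 10) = (v + 1)*(v + 2)*(v - 5)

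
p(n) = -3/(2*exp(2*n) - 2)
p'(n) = 12*exp(2*n)/(2*exp(2*n) - 2)^2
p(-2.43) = 1.51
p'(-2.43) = 0.02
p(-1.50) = 1.58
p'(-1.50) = 0.17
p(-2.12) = 1.52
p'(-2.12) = 0.04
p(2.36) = -0.01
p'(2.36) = 0.03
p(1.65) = -0.06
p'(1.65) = 0.12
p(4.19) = -0.00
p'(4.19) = 0.00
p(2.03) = -0.03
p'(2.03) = 0.05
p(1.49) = -0.08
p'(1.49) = 0.17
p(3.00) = 0.00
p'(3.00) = 0.01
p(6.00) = 0.00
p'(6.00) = 0.00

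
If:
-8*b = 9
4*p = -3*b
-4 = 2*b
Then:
No Solution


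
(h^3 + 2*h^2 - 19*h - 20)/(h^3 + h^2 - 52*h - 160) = (h^2 - 3*h - 4)/(h^2 - 4*h - 32)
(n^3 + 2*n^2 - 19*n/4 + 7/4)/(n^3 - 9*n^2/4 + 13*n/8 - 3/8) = 2*(2*n + 7)/(4*n - 3)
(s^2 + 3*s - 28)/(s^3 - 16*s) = (s + 7)/(s*(s + 4))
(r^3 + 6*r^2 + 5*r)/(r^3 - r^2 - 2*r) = (r + 5)/(r - 2)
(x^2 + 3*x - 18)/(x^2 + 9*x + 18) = (x - 3)/(x + 3)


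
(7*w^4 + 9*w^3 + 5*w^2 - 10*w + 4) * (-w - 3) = -7*w^5 - 30*w^4 - 32*w^3 - 5*w^2 + 26*w - 12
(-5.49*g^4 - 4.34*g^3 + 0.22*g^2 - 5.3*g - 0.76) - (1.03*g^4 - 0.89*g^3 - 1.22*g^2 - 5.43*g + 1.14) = -6.52*g^4 - 3.45*g^3 + 1.44*g^2 + 0.13*g - 1.9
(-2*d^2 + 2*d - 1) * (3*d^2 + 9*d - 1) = -6*d^4 - 12*d^3 + 17*d^2 - 11*d + 1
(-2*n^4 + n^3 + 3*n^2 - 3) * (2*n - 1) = -4*n^5 + 4*n^4 + 5*n^3 - 3*n^2 - 6*n + 3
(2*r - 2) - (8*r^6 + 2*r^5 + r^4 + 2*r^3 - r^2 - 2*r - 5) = -8*r^6 - 2*r^5 - r^4 - 2*r^3 + r^2 + 4*r + 3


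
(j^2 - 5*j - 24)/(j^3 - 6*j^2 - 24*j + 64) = (j + 3)/(j^2 + 2*j - 8)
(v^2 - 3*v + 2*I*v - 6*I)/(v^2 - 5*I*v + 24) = (v^2 + v*(-3 + 2*I) - 6*I)/(v^2 - 5*I*v + 24)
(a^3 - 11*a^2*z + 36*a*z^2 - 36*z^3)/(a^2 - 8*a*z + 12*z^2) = a - 3*z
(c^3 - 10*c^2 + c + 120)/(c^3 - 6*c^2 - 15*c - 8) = (c^2 - 2*c - 15)/(c^2 + 2*c + 1)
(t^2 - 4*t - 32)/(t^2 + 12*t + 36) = (t^2 - 4*t - 32)/(t^2 + 12*t + 36)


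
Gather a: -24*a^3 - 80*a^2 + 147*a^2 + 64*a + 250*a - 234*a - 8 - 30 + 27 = -24*a^3 + 67*a^2 + 80*a - 11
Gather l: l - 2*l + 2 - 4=-l - 2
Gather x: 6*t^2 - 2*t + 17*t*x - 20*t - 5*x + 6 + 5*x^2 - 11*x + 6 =6*t^2 - 22*t + 5*x^2 + x*(17*t - 16) + 12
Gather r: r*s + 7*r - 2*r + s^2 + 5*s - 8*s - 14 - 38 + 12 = r*(s + 5) + s^2 - 3*s - 40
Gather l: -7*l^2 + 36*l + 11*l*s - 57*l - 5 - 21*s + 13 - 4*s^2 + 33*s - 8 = -7*l^2 + l*(11*s - 21) - 4*s^2 + 12*s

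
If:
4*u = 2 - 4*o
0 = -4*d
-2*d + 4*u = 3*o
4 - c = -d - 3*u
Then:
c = 65/14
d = 0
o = 2/7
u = 3/14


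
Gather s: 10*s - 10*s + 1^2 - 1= 0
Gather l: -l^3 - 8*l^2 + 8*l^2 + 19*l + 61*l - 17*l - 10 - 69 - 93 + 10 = -l^3 + 63*l - 162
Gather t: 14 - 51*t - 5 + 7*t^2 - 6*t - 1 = 7*t^2 - 57*t + 8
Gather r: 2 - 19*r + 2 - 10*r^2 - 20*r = -10*r^2 - 39*r + 4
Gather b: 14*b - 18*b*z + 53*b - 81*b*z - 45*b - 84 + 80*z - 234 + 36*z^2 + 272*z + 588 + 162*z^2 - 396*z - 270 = b*(22 - 99*z) + 198*z^2 - 44*z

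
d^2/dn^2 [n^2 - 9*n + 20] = 2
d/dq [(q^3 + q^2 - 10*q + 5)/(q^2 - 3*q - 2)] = (q^4 - 6*q^3 + q^2 - 14*q + 35)/(q^4 - 6*q^3 + 5*q^2 + 12*q + 4)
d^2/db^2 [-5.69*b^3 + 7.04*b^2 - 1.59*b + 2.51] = 14.08 - 34.14*b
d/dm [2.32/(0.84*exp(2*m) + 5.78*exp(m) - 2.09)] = (-3.8976*exp(m) - 13.4096)*exp(m)/(0.84*exp(2*m) + 5.78*exp(m) - 2.09)^2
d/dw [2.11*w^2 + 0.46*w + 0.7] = 4.22*w + 0.46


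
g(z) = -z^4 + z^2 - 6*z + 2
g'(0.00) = -6.00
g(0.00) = 2.00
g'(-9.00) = 2892.00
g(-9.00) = -6424.00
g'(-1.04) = -3.58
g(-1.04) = 8.15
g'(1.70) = -22.25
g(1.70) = -13.66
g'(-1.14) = -2.35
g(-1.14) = 8.45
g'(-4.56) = 364.16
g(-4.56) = -382.22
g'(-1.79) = 13.36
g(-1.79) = 5.68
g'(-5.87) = 791.31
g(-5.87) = -1115.60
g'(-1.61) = 7.47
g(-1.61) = 7.53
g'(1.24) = -11.15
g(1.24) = -6.27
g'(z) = -4*z^3 + 2*z - 6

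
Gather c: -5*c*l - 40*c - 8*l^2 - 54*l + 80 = c*(-5*l - 40) - 8*l^2 - 54*l + 80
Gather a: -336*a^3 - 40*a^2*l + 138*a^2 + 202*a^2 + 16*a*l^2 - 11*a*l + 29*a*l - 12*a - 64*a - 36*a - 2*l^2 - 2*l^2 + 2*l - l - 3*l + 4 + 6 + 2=-336*a^3 + a^2*(340 - 40*l) + a*(16*l^2 + 18*l - 112) - 4*l^2 - 2*l + 12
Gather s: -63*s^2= -63*s^2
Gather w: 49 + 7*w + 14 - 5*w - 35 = 2*w + 28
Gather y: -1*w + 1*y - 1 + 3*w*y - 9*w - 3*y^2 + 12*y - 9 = -10*w - 3*y^2 + y*(3*w + 13) - 10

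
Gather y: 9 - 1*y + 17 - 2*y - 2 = 24 - 3*y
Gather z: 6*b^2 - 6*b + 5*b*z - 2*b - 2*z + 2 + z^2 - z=6*b^2 - 8*b + z^2 + z*(5*b - 3) + 2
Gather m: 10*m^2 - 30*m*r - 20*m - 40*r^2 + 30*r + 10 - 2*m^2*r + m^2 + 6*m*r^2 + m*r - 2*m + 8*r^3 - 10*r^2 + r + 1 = m^2*(11 - 2*r) + m*(6*r^2 - 29*r - 22) + 8*r^3 - 50*r^2 + 31*r + 11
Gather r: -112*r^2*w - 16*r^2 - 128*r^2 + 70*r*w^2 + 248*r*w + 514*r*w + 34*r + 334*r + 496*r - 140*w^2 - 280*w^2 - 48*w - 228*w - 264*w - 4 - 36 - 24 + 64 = r^2*(-112*w - 144) + r*(70*w^2 + 762*w + 864) - 420*w^2 - 540*w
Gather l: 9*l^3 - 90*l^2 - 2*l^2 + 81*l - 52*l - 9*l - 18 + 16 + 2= 9*l^3 - 92*l^2 + 20*l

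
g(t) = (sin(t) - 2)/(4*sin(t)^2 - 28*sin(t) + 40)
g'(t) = (-8*sin(t)*cos(t) + 28*cos(t))*(sin(t) - 2)/(4*sin(t)^2 - 28*sin(t) + 40)^2 + cos(t)/(4*sin(t)^2 - 28*sin(t) + 40) = -cos(t)/(4*(sin(t) - 5)^2)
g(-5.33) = -0.06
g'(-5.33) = -0.01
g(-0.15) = -0.05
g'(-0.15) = -0.01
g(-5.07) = -0.06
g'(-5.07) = -0.01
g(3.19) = -0.05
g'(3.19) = 0.01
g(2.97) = -0.05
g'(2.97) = 0.01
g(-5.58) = -0.06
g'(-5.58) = -0.01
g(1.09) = -0.06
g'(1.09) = -0.01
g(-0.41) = -0.05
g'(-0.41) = -0.01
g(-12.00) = -0.06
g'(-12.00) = -0.01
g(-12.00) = -0.06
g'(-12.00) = -0.01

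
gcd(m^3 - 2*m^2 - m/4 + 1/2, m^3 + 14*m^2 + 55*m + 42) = 1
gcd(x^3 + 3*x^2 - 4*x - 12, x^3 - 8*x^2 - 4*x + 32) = x^2 - 4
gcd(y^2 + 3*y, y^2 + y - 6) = y + 3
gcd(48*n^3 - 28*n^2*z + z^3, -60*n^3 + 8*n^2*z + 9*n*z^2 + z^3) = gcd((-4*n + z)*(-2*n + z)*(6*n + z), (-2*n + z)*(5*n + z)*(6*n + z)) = -12*n^2 + 4*n*z + z^2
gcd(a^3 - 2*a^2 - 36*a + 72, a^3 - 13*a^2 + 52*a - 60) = a^2 - 8*a + 12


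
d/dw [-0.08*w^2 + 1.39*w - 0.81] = 1.39 - 0.16*w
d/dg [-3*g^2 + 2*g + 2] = 2 - 6*g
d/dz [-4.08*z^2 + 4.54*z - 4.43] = 4.54 - 8.16*z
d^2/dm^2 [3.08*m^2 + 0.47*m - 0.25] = 6.16000000000000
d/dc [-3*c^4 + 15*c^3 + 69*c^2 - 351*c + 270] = -12*c^3 + 45*c^2 + 138*c - 351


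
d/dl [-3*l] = -3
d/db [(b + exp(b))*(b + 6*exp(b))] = 7*b*exp(b) + 2*b + 12*exp(2*b) + 7*exp(b)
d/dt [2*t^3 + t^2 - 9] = 2*t*(3*t + 1)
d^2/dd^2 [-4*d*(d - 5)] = -8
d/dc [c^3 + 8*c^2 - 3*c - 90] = 3*c^2 + 16*c - 3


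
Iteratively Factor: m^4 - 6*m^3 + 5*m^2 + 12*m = (m + 1)*(m^3 - 7*m^2 + 12*m) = m*(m + 1)*(m^2 - 7*m + 12) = m*(m - 3)*(m + 1)*(m - 4)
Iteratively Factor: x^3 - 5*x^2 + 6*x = (x - 3)*(x^2 - 2*x) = (x - 3)*(x - 2)*(x)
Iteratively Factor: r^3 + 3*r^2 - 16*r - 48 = (r + 4)*(r^2 - r - 12) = (r + 3)*(r + 4)*(r - 4)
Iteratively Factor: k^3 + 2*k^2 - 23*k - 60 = (k + 4)*(k^2 - 2*k - 15) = (k - 5)*(k + 4)*(k + 3)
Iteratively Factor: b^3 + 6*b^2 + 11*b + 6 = (b + 2)*(b^2 + 4*b + 3) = (b + 1)*(b + 2)*(b + 3)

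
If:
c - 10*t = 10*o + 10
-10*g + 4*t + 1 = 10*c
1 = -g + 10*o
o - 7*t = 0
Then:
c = 980/187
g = -3863/748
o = -623/1496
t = -89/1496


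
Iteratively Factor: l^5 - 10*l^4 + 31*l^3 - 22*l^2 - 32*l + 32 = (l - 4)*(l^4 - 6*l^3 + 7*l^2 + 6*l - 8) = (l - 4)*(l + 1)*(l^3 - 7*l^2 + 14*l - 8) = (l - 4)^2*(l + 1)*(l^2 - 3*l + 2) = (l - 4)^2*(l - 1)*(l + 1)*(l - 2)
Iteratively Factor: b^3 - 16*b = (b - 4)*(b^2 + 4*b) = (b - 4)*(b + 4)*(b)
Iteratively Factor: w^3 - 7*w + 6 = (w - 1)*(w^2 + w - 6) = (w - 2)*(w - 1)*(w + 3)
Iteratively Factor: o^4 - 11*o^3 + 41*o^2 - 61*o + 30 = (o - 5)*(o^3 - 6*o^2 + 11*o - 6) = (o - 5)*(o - 2)*(o^2 - 4*o + 3) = (o - 5)*(o - 3)*(o - 2)*(o - 1)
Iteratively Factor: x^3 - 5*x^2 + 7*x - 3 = (x - 1)*(x^2 - 4*x + 3) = (x - 1)^2*(x - 3)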